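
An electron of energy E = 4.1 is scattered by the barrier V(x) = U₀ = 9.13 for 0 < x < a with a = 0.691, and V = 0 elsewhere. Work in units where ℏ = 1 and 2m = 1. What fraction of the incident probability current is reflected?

Since E < U₀ the interior solution is evanescent with decay constant κ = √(2m(U₀ − E))/ℏ = 2.243.
κa = 1.550, sinh(κa) = 2.249.
The exact tunnelling result is T⁻¹ = 1 + U₀² sinh²(κa) / [4E(U₀ − E)] = 6.111, so T = 0.164.
R = 1 − T = 0.836.

R = 0.836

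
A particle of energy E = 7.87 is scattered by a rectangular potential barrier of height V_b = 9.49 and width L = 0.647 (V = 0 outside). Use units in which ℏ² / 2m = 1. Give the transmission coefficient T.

E < V_b: inside the barrier ψ ∝ e^{±κx} with κ = √(2m(V_b − E))/ℏ = 1.273.
κL = 0.8235, sinh(κL) = 0.9198.
Matching ψ, ψ′ at both faces gives T = [1 + V_b² sinh²(κL) / (4E(V_b − E))]⁻¹ = 1/2.494 = 0.401.

T = 0.401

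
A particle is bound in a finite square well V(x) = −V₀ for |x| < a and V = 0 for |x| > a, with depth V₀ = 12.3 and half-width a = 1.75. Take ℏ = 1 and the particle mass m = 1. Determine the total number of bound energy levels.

The dimensionless depth is z₀ = a√(2mV₀)/ℏ = 1.75 × √(24.60) = 8.680.
A new bound state (alternating even/odd) appears each time z₀ passes a multiple of π/2, so N = ⌊2z₀/π⌋ + 1 = ⌊5.526⌋ + 1 = 6.

N = 6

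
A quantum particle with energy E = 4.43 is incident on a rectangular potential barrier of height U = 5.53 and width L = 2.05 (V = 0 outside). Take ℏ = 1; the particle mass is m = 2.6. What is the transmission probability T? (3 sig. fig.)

T = 0.000141

Since E < U the interior solution is evanescent with decay constant κ = √(2m(U − E))/ℏ = 2.392.
κL = 4.903, sinh(κL) = 67.34.
The exact tunnelling result is T⁻¹ = 1 + U² sinh²(κL) / [4E(U − E)] = 7114, so T = 0.000141.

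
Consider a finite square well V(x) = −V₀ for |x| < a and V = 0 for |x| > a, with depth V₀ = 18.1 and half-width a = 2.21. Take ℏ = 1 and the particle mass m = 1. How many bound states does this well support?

Define the well-strength parameter z₀ = (a/ℏ)√(2mV₀) = 2.21 × √(2·1·18.1) = 13.30.
A new bound state (alternating even/odd) appears each time z₀ passes a multiple of π/2, so N = ⌊2z₀/π⌋ + 1 = ⌊8.465⌋ + 1 = 9.

N = 9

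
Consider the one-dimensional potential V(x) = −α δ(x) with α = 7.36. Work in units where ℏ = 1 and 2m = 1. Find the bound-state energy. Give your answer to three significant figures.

The bound state is ψ(x) = √κ e^{−κ|x|}. The derivative jump ψ'(0⁺) − ψ'(0⁻) = −(2mα/ℏ²)ψ(0) fixes κ = mα/ℏ² = 3.680.
Then E = −ℏ²κ²/(2m) = −mα²/(2ℏ²) = -13.54.

E = -13.5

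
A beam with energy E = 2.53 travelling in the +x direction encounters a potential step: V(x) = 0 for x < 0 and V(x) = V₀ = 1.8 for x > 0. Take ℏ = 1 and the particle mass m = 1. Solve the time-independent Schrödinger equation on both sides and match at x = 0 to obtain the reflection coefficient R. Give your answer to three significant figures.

R = 0.0907

The wavenumbers are k₁ = √(2mE)/ℏ = 2.249 on the left and k₂ = √(2m(E − V₀))/ℏ = 1.208 on the right.
Continuity of ψ and ψ′ at the step yields the reflection amplitude r = (k₁ − k₂)/(k₁ + k₂) = 0.3011; thus R = |r|² = 0.09066, T = 0.9093.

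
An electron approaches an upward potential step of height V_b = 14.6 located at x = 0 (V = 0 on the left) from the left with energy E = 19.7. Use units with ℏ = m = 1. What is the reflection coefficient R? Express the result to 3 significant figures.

On each side the TISE gives plane waves with k = √(2m(E − V))/ℏ: k₁ = √(2·1·19.7) = 6.277, k₂ = √(2·1·5.1) = 3.194.
Matching ψ and ψ′ at x = 0 gives r = (k₁ − k₂)/(k₁ + k₂), so R = r² = 0.1060 and T = 1 − R = 0.8940.

R = 0.106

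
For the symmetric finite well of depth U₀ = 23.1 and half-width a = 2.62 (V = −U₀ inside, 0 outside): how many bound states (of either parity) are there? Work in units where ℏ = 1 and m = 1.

The dimensionless depth is z₀ = a√(2mU₀)/ℏ = 2.62 × √(46.20) = 17.81.
The even/odd transcendental equations gain one root per π/2 in z₀, giving N = 1 + ⌊2z₀/π⌋ = 1 + ⌊11.34⌋ = 12.

N = 12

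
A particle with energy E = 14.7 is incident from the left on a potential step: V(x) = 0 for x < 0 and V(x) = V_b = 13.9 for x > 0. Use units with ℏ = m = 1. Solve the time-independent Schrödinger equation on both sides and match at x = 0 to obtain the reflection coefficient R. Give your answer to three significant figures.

R = 0.386

On each side the TISE gives plane waves with k = √(2m(E − V))/ℏ: k₁ = √(2·1·14.7) = 5.422, k₂ = √(2·1·0.8) = 1.265.
Matching ψ and ψ′ at x = 0 gives r = (k₁ − k₂)/(k₁ + k₂), so R = r² = 0.3865 and T = 1 − R = 0.6135.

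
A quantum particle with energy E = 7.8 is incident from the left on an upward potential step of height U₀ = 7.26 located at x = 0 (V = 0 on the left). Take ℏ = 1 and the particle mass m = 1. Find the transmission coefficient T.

T = 0.660

On each side the TISE gives plane waves with k = √(2m(E − V))/ℏ: k₁ = √(2·1·7.8) = 3.950, k₂ = √(2·1·0.54) = 1.039.
Matching ψ and ψ′ at x = 0 gives r = (k₁ − k₂)/(k₁ + k₂), so R = r² = 0.3403 and T = 1 − R = 0.6597.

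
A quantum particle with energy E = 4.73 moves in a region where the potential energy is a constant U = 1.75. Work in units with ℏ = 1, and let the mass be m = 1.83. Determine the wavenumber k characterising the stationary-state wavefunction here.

k = 3.30

With E > U the solution is oscillatory, ψ ∝ e^{±ikx} with k = √(2m(E − U))/ℏ.
k = √(2 × 1.83 × 2.98) = 3.303.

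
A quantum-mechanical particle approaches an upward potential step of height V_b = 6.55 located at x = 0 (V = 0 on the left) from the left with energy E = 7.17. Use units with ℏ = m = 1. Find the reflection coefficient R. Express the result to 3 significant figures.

The wavenumbers are k₁ = √(2mE)/ℏ = 3.787 on the left and k₂ = √(2m(E − V_b))/ℏ = 1.114 on the right.
Matching ψ and ψ′ at x = 0 gives r = (k₁ − k₂)/(k₁ + k₂), so R = r² = 0.2976 and T = 1 − R = 0.7024.

R = 0.298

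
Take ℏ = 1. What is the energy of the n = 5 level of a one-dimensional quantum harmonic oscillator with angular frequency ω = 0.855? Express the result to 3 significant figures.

The oscillator eigenvalues are E_n = ℏω(n + ½), so E_5 = 0.855 × 5.5 = 4.703.

E = 4.70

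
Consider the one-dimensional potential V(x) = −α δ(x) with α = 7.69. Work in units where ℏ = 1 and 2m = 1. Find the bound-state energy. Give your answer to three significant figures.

The bound state is ψ(x) = √κ e^{−κ|x|}. The derivative jump ψ'(0⁺) − ψ'(0⁻) = −(2mα/ℏ²)ψ(0) fixes κ = mα/ℏ² = 3.845.
Then E = −ℏ²κ²/(2m) = −mα²/(2ℏ²) = -14.78.

E = -14.8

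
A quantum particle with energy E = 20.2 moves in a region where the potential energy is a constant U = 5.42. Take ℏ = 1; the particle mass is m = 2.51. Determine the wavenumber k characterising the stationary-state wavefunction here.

With E > U the solution is oscillatory, ψ ∝ e^{±ikx} with k = √(2m(E − U))/ℏ.
k = √(2 × 2.51 × 14.78) = 8.614.

k = 8.61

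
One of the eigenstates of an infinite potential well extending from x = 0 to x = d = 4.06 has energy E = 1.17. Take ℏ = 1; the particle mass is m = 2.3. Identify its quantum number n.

n = 3

For an infinite well E_n = n²π²ℏ²/(2md²), so n = (d/πℏ)√(2mE).
n = (4.06/π) × √(2 × 2.3 × 1.17) = 2.998 → n = 3.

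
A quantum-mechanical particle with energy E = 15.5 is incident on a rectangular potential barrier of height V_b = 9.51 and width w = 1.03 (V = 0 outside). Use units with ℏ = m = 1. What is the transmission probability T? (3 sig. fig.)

T = 0.961

Above the barrier the interior wavenumber is k₂ = √(2m(E − V_b))/ℏ = 3.461, giving phase k₂w = 3.565.
T = [1 + V_b² sin²(k₂w) / (4E(E − V_b))]⁻¹ = 1/1.041 = 0.961.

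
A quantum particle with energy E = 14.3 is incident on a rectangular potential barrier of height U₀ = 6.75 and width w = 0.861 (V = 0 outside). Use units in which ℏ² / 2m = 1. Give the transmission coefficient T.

T = 0.951

Above the barrier the interior wavenumber is k₂ = √(2m(E − U₀))/ℏ = 2.748, giving phase k₂w = 2.366.
T = [1 + U₀² sin²(k₂w) / (4E(E − U₀))]⁻¹ = 1/1.052 = 0.951.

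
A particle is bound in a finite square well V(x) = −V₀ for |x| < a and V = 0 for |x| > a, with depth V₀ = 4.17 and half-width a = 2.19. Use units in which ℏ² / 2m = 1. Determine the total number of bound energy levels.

N = 3

The dimensionless depth is z₀ = a√(2mV₀)/ℏ = 2.19 × √(4.170) = 4.472.
The even/odd transcendental equations gain one root per π/2 in z₀, giving N = 1 + ⌊2z₀/π⌋ = 1 + ⌊2.847⌋ = 3.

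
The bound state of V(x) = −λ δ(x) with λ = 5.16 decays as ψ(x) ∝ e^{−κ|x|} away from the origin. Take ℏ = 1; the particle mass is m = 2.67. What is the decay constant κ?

κ = 13.8

Integrate −(ℏ²/2m)ψ'' − λδ(x)ψ = Eψ from −ε to +ε: the ψ'' term gives ψ'(0⁺) − ψ'(0⁻) and the δ term gives −(2mλ/ℏ²)ψ(0).
With ψ ∝ e^{−κ|x|} this yields −2κ = −2mλ/ℏ², so κ = mλ/ℏ² = 13.78.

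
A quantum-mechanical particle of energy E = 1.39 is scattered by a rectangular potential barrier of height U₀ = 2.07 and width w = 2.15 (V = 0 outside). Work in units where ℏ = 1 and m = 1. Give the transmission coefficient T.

T = 0.0232

E < U₀: inside the barrier ψ ∝ e^{±κx} with κ = √(2m(U₀ − E))/ℏ = 1.166.
κw = 2.507, sinh(κw) = 6.095.
Matching ψ, ψ′ at both faces gives T = [1 + U₀² sinh²(κw) / (4E(U₀ − E))]⁻¹ = 1/43.10 = 0.0232.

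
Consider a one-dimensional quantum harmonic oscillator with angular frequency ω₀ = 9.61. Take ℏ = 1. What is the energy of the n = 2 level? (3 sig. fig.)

The oscillator eigenvalues are E_n = ℏω₀(n + ½), so E_2 = 9.61 × 2.5 = 24.03.

E = 24.0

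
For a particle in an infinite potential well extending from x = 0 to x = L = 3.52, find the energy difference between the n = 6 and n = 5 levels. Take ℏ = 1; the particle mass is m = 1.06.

ΔE = 4.13

E_n = n²π²ℏ²/(2mL²), so ΔE = (6² − 5²) π²ℏ²/(2mL²).
ΔE = 11 × π² / (2 × 1.06 × 3.52²) = 4.133.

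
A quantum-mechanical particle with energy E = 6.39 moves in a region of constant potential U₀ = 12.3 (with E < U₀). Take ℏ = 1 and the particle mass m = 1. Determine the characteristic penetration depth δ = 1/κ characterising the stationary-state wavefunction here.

Since E < U₀ the TISE in this region is ψ'' = κ²ψ with κ = √(2m(U₀ − E))/ℏ.
κ = √(2 × 1 × 5.91) = 3.438. The penetration depth is δ = 1/κ = 0.291.

δ = 0.291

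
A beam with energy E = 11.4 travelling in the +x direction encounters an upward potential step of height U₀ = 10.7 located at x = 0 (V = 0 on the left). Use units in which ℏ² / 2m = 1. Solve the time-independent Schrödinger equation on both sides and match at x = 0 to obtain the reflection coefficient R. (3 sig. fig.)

R = 0.363

The wavenumbers are k₁ = √(2mE)/ℏ = 3.376 on the left and k₂ = √(2m(E − U₀))/ℏ = 0.8367 on the right.
Continuity of ψ and ψ′ at the step yields the reflection amplitude r = (k₁ − k₂)/(k₁ + k₂) = 0.6028; thus R = |r|² = 0.3634, T = 0.6366.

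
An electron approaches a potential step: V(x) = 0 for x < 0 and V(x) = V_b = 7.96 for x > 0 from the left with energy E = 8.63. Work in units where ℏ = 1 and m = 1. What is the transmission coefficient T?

T = 0.682

The wavenumbers are k₁ = √(2mE)/ℏ = 4.155 on the left and k₂ = √(2m(E − V_b))/ℏ = 1.158 on the right.
Matching ψ and ψ′ at x = 0 gives r = (k₁ − k₂)/(k₁ + k₂), so R = r² = 0.3183 and T = 1 − R = 0.6817.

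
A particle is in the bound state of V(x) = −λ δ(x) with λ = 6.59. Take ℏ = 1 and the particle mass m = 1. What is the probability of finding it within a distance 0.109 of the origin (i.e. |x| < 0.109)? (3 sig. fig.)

P = 0.762

The normalised bound state is ψ = √κ e^{−κ|x|} with κ = mλ/ℏ² = 6.590.
P(|x| < d) = ∫_{−d}^{d} κ e^{−2κ|x|} dx = 1 − e^{−2κd} = 1 − e^{−1.437} = 0.7623.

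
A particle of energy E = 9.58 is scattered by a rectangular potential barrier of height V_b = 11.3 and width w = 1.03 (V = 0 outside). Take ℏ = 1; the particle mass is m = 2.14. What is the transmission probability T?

Since E < V_b the interior solution is evanescent with decay constant κ = √(2m(V_b − E))/ℏ = 2.713.
κw = 2.795, sinh(κw) = 8.148.
The exact tunnelling result is T⁻¹ = 1 + V_b² sinh²(κw) / [4E(V_b − E)] = 129.6, so T = 0.00772.

T = 0.00772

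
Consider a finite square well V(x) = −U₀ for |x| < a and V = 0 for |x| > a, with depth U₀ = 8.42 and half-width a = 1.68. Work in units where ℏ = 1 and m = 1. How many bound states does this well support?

The dimensionless depth is z₀ = a√(2mU₀)/ℏ = 1.68 × √(16.84) = 6.894.
The even/odd transcendental equations gain one root per π/2 in z₀, giving N = 1 + ⌊2z₀/π⌋ = 1 + ⌊4.389⌋ = 5.

N = 5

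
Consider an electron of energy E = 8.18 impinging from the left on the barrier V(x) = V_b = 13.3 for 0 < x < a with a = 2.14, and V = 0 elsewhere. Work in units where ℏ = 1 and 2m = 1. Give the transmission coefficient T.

Since E < V_b the interior solution is evanescent with decay constant κ = √(2m(V_b − E))/ℏ = 2.263.
κa = 4.842, sinh(κa) = 63.37.
The exact tunnelling result is T⁻¹ = 1 + V_b² sinh²(κa) / [4E(V_b − E)] = 4242, so T = 0.000236.

T = 0.000236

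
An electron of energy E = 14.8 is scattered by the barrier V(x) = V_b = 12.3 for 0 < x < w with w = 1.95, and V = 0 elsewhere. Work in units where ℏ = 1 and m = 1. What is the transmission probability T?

T = 0.526

Above the barrier the interior wavenumber is k₂ = √(2m(E − V_b))/ℏ = 2.236, giving phase k₂w = 4.360.
T = [1 + V_b² sin²(k₂w) / (4E(E − V_b))]⁻¹ = 1/1.901 = 0.526.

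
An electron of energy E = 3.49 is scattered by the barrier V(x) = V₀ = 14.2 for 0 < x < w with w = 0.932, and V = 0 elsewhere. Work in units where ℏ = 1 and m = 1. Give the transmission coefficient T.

Since E < V₀ the interior solution is evanescent with decay constant κ = √(2m(V₀ − E))/ℏ = 4.628.
κw = 4.313, sinh(κw) = 37.34.
Matching ψ, ψ′ at both faces gives T = [1 + V₀² sinh²(κw) / (4E(V₀ − E))]⁻¹ = 1/1882 = 0.000531.

T = 0.000531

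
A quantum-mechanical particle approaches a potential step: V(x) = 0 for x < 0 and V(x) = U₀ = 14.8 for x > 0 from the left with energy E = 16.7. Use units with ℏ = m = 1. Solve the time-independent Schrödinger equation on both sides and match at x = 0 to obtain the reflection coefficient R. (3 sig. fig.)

R = 0.246

The wavenumbers are k₁ = √(2mE)/ℏ = 5.779 on the left and k₂ = √(2m(E − U₀))/ℏ = 1.949 on the right.
Matching ψ and ψ′ at x = 0 gives r = (k₁ − k₂)/(k₁ + k₂), so R = r² = 0.2456 and T = 1 − R = 0.7544.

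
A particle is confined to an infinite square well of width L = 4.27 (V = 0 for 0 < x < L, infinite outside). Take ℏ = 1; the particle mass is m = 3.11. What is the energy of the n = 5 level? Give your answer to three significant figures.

Requiring ψ(0) = ψ(L) = 0 quantises k = nπ/L, hence E_n = ℏ²k²/2m = n²π²ℏ²/(2mL²).
E_5 = 5² × π² / (2 × 3.11 × 4.27²) = 2.176.

E = 2.18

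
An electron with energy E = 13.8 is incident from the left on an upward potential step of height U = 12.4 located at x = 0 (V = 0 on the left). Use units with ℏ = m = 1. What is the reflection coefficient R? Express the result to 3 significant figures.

R = 0.267

The wavenumbers are k₁ = √(2mE)/ℏ = 5.254 on the left and k₂ = √(2m(E − U))/ℏ = 1.673 on the right.
Continuity of ψ and ψ′ at the step yields the reflection amplitude r = (k₁ − k₂)/(k₁ + k₂) = 0.5169; thus R = |r|² = 0.2671, T = 0.7329.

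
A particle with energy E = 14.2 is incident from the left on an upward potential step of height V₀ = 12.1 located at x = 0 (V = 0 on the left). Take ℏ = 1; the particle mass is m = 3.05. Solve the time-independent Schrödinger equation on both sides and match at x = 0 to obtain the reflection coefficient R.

R = 0.198

On each side the TISE gives plane waves with k = √(2m(E − V))/ℏ: k₁ = √(2·3.05·14.2) = 9.307, k₂ = √(2·3.05·2.1) = 3.579.
Continuity of ψ and ψ′ at the step yields the reflection amplitude r = (k₁ − k₂)/(k₁ + k₂) = 0.4445; thus R = |r|² = 0.1976, T = 0.8024.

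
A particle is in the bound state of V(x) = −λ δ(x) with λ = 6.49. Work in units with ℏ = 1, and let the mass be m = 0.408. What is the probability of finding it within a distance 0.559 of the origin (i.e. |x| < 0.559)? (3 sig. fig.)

The normalised bound state is ψ = √κ e^{−κ|x|} with κ = mλ/ℏ² = 2.648.
P(|x| < d) = ∫_{−d}^{d} κ e^{−2κ|x|} dx = 1 − e^{−2κd} = 1 − e^{−2.960} = 0.9482.

P = 0.948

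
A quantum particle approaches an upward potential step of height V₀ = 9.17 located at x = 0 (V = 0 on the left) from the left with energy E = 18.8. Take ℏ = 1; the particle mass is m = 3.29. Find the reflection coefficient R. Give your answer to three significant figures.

The wavenumbers are k₁ = √(2mE)/ℏ = 11.12 on the left and k₂ = √(2m(E − V₀))/ℏ = 7.960 on the right.
Continuity of ψ and ψ′ at the step yields the reflection amplitude r = (k₁ − k₂)/(k₁ + k₂) = 0.1657; thus R = |r|² = 0.02746, T = 0.9725.

R = 0.0275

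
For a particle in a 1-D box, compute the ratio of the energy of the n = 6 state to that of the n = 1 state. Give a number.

Since E_n ∝ n², the ratio is (6/1)² = 36.

36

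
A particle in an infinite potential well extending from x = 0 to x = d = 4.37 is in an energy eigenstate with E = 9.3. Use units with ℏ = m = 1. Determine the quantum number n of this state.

For an infinite well E_n = n²π²ℏ²/(2md²), so n = (d/πℏ)√(2mE).
n = (4.37/π) × √(2 × 1 × 9.3) = 5.999 → n = 6.

n = 6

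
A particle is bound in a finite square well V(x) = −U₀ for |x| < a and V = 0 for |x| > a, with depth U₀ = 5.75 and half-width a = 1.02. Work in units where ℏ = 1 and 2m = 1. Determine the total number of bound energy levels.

Define the well-strength parameter z₀ = (a/ℏ)√(2mU₀) = 1.02 × √(2·0.5·5.75) = 2.446.
The even/odd transcendental equations gain one root per π/2 in z₀, giving N = 1 + ⌊2z₀/π⌋ = 1 + ⌊1.557⌋ = 2.

N = 2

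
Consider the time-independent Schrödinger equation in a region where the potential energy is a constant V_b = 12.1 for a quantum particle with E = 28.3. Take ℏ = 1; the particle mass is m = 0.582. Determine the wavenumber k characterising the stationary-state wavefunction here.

With E > V_b the solution is oscillatory, ψ ∝ e^{±ikx} with k = √(2m(E − V_b))/ℏ.
k = √(2 × 0.582 × 16.2) = 4.342.

k = 4.34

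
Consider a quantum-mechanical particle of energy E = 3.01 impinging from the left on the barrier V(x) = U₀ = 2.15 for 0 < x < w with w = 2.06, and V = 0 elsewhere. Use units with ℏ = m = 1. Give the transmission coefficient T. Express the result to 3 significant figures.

Above the barrier the interior wavenumber is k₂ = √(2m(E − U₀))/ℏ = 1.311, giving phase k₂w = 2.702.
Matching at both interfaces gives T⁻¹ = 1 + U₀² sin²(k₂w) / [4E(E − U₀)] = 1.081, hence T = 0.925.

T = 0.925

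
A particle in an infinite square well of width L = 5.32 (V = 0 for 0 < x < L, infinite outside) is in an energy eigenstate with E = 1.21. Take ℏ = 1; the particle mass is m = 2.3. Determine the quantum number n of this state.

For an infinite well E_n = n²π²ℏ²/(2mL²), so n = (L/πℏ)√(2mE).
n = (5.32/π) × √(2 × 2.3 × 1.21) = 3.995 → n = 4.

n = 4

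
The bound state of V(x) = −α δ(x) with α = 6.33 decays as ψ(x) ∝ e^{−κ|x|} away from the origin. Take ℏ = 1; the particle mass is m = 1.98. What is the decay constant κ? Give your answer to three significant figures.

Integrating the TISE across x = 0 gives the cusp condition ψ'(0⁺) − ψ'(0⁻) = −(2mα/ℏ²)ψ(0).
With ψ ∝ e^{−κ|x|} this yields −2κ = −2mα/ℏ², so κ = mα/ℏ² = 12.53.

κ = 12.5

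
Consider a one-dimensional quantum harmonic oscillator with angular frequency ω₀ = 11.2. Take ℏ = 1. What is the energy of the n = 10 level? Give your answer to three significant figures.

E = 118

The oscillator eigenvalues are E_n = ℏω₀(n + ½), so E_10 = 11.2 × 10.5 = 117.6.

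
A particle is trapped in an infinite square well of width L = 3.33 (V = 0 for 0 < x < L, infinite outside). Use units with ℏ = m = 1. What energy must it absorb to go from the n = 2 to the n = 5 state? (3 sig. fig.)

ΔE = 9.35

E_n = n²π²ℏ²/(2mL²), so ΔE = (5² − 2²) π²ℏ²/(2mL²).
ΔE = 21 × π² / (2 × 1 × 3.33²) = 9.345.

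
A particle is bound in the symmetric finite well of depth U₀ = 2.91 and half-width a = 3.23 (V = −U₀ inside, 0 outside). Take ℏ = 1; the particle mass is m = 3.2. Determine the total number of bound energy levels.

N = 9

The dimensionless depth is z₀ = a√(2mU₀)/ℏ = 3.23 × √(18.62) = 13.94.
The even/odd transcendental equations gain one root per π/2 in z₀, giving N = 1 + ⌊2z₀/π⌋ = 1 + ⌊8.874⌋ = 9.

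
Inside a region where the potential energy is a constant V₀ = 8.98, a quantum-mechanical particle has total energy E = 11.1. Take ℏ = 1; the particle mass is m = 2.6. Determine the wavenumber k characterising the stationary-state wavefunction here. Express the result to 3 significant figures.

k = 3.32

With E > V₀ the solution is oscillatory, ψ ∝ e^{±ikx} with k = √(2m(E − V₀))/ℏ.
k = √(2 × 2.6 × 2.12) = 3.320.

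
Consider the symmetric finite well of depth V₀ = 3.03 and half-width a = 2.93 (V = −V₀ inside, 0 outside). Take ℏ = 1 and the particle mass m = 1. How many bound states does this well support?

N = 5

Define the well-strength parameter z₀ = (a/ℏ)√(2mV₀) = 2.93 × √(2·1·3.03) = 7.213.
The even/odd transcendental equations gain one root per π/2 in z₀, giving N = 1 + ⌊2z₀/π⌋ = 1 + ⌊4.592⌋ = 5.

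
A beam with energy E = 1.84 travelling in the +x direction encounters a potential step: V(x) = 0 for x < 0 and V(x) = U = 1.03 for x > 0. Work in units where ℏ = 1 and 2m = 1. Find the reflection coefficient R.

R = 0.0409

On each side the TISE gives plane waves with k = √(2m(E − V))/ℏ: k₁ = √(2·½·1.84) = 1.356, k₂ = √(2·½·0.81) = 0.9000.
Matching ψ and ψ′ at x = 0 gives r = (k₁ − k₂)/(k₁ + k₂), so R = r² = 0.04092 and T = 1 − R = 0.9591.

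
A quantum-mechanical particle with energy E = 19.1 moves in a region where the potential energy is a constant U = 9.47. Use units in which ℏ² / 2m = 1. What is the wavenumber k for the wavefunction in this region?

With E > U the solution is oscillatory, ψ ∝ e^{±ikx} with k = √(2m(E − U))/ℏ.
k = √(2 × 0.5 × 9.63) = 3.103.

k = 3.10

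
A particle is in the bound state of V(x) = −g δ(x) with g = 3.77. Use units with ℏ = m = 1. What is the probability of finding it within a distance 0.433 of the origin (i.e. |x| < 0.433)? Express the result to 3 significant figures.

P = 0.962

The normalised bound state is ψ = √κ e^{−κ|x|} with κ = mg/ℏ² = 3.770.
P(|x| < d) = ∫_{−d}^{d} κ e^{−2κ|x|} dx = 1 − e^{−2κd} = 1 − e^{−3.265} = 0.9618.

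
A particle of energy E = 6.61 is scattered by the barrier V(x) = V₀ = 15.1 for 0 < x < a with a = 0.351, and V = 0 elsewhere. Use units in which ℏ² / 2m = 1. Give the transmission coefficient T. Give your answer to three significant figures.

Since E < V₀ the interior solution is evanescent with decay constant κ = √(2m(V₀ − E))/ℏ = 2.914.
κa = 1.023, sinh(κa) = 1.211.
Matching ψ, ψ′ at both faces gives T = [1 + V₀² sinh²(κa) / (4E(V₀ − E))]⁻¹ = 1/2.489 = 0.402.

T = 0.402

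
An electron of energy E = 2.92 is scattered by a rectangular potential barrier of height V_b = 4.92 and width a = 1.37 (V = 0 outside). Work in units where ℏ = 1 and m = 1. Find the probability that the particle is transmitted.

Since E < V_b the interior solution is evanescent with decay constant κ = √(2m(V_b − E))/ℏ = 2.000.
κa = 2.740, sinh(κa) = 7.711.
The exact tunnelling result is T⁻¹ = 1 + V_b² sinh²(κa) / [4E(V_b − E)] = 62.62, so T = 0.0160.

T = 0.0160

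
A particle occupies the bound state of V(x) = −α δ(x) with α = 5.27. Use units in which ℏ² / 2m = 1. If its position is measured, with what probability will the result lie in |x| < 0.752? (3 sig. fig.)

The normalised bound state is ψ = √κ e^{−κ|x|} with κ = mα/ℏ² = 2.635.
P(|x| < d) = ∫_{−d}^{d} κ e^{−2κ|x|} dx = 1 − e^{−2κd} = 1 − e^{−3.963} = 0.9810.

P = 0.981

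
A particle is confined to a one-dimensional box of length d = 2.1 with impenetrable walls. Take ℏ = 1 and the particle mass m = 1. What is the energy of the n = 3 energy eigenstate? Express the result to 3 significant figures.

The infinite-well eigenfunctions ψ_n = √(2/d) sin(nπx/d) vanish at both walls, giving E_n = n²π²ℏ²/(2md²).
E_3 = 3² × π² / (2 × 1 × 2.1²) = 10.07.

E = 10.1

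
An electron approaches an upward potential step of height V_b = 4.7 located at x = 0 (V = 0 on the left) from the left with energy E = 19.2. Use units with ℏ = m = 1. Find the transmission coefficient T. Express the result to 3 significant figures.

T = 0.995

The wavenumbers are k₁ = √(2mE)/ℏ = 6.197 on the left and k₂ = √(2m(E − V_b))/ℏ = 5.385 on the right.
Matching ψ and ψ′ at x = 0 gives r = (k₁ − k₂)/(k₁ + k₂), so R = r² = 0.004911 and T = 1 − R = 0.9951.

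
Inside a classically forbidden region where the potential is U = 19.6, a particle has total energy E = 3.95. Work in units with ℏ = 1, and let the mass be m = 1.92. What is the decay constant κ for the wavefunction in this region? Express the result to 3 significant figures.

κ = 7.75

Since E < U the TISE in this region is ψ'' = κ²ψ with κ = √(2m(U − E))/ℏ.
κ = √(2 × 1.92 × 15.65) = 7.752.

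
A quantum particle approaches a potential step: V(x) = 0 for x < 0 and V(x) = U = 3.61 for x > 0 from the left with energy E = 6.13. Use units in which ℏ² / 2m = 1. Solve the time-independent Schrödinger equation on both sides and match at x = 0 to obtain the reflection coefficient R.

The wavenumbers are k₁ = √(2mE)/ℏ = 2.476 on the left and k₂ = √(2m(E − U))/ℏ = 1.587 on the right.
Matching ψ and ψ′ at x = 0 gives r = (k₁ − k₂)/(k₁ + k₂), so R = r² = 0.04781 and T = 1 − R = 0.9522.

R = 0.0478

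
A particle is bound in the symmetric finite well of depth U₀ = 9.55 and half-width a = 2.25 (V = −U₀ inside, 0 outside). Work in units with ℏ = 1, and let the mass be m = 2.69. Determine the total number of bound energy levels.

Define the well-strength parameter z₀ = (a/ℏ)√(2mU₀) = 2.25 × √(2·2.69·9.55) = 16.13.
A new bound state (alternating even/odd) appears each time z₀ passes a multiple of π/2, so N = ⌊2z₀/π⌋ + 1 = ⌊10.27⌋ + 1 = 11.

N = 11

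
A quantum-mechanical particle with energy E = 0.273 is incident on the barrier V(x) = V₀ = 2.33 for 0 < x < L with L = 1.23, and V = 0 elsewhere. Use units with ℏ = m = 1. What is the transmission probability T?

Since E < V₀ the interior solution is evanescent with decay constant κ = √(2m(V₀ − E))/ℏ = 2.028.
κL = 2.495, sinh(κL) = 6.018.
Matching ψ, ψ′ at both faces gives T = [1 + V₀² sinh²(κL) / (4E(V₀ − E))]⁻¹ = 1/88.54 = 0.0113.

T = 0.0113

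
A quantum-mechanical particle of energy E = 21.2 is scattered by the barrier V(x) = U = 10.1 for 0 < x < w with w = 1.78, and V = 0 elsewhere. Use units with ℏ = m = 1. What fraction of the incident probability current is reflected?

E > U: inside the barrier k₂ = √(2m(E − U))/ℏ = 4.712, k₂w = 8.387.
Matching at both interfaces gives T⁻¹ = 1 + U² sin²(k₂w) / [4E(E − U)] = 1.080, hence T = 0.926.
R = 1 − T = 0.0744.

R = 0.0744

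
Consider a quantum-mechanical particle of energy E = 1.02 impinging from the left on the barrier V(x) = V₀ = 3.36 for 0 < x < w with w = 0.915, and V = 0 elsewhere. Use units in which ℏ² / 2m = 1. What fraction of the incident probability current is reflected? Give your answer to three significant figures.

R = 0.811

E < V₀: inside the barrier ψ ∝ e^{±κx} with κ = √(2m(V₀ − E))/ℏ = 1.530.
κw = 1.400, sinh(κw) = 1.904.
Matching ψ, ψ′ at both faces gives T = [1 + V₀² sinh²(κw) / (4E(V₀ − E))]⁻¹ = 1/5.285 = 0.189.
R = 1 − T = 0.811.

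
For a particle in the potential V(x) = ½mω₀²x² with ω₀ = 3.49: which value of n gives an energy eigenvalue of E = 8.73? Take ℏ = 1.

Invert E_n = (n + ½)ℏω₀: n = E/ℏω₀ − ½ = 2.001, so n = 2.

n = 2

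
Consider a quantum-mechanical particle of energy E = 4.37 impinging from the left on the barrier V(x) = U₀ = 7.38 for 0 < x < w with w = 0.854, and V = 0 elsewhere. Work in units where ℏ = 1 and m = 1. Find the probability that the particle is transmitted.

E < U₀: inside the barrier ψ ∝ e^{±κx} with κ = √(2m(U₀ − E))/ℏ = 2.454.
κw = 2.095, sinh(κw) = 4.003.
Matching ψ, ψ′ at both faces gives T = [1 + U₀² sinh²(κw) / (4E(U₀ − E))]⁻¹ = 1/17.58 = 0.0569.

T = 0.0569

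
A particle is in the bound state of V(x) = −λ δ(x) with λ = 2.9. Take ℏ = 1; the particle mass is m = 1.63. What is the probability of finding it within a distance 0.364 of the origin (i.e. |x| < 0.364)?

The normalised bound state is ψ = √κ e^{−κ|x|} with κ = mλ/ℏ² = 4.727.
P(|x| < d) = ∫_{−d}^{d} κ e^{−2κ|x|} dx = 1 − e^{−2κd} = 1 − e^{−3.441} = 0.9680.

P = 0.968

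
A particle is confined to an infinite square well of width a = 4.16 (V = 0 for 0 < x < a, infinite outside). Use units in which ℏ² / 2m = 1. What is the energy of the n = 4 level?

E = 9.13

Requiring ψ(0) = ψ(a) = 0 quantises k = nπ/a, hence E_n = ℏ²k²/2m = n²π²ℏ²/(2ma²).
E_4 = 4² × π² / (2 × 0.5 × 4.16²) = 9.125.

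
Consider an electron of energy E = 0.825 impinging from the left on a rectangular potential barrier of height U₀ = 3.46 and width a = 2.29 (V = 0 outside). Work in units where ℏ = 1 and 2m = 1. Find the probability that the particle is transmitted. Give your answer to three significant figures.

E < U₀: inside the barrier ψ ∝ e^{±κx} with κ = √(2m(U₀ − E))/ℏ = 1.623.
κa = 3.717, sinh(κa) = 20.56.
Matching ψ, ψ′ at both faces gives T = [1 + U₀² sinh²(κa) / (4E(U₀ − E))]⁻¹ = 1/583.2 = 0.00171.

T = 0.00171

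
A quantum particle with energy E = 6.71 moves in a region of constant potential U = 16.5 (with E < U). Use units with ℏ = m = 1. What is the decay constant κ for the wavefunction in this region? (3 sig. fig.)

Since E < U the TISE in this region is ψ'' = κ²ψ with κ = √(2m(U − E))/ℏ.
κ = √(2 × 1 × 9.79) = 4.425.

κ = 4.42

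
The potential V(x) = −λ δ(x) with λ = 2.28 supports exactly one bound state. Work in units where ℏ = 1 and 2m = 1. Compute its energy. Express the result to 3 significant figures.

E = -1.30

The bound state is ψ(x) = √κ e^{−κ|x|}. The derivative jump ψ'(0⁺) − ψ'(0⁻) = −(2mλ/ℏ²)ψ(0) fixes κ = mλ/ℏ² = 1.140.
Then E = −ℏ²κ²/(2m) = −mλ²/(2ℏ²) = -1.300.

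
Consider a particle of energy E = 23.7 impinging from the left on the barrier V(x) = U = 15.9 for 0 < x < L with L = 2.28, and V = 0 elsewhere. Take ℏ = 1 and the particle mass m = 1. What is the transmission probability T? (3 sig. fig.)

E > U: inside the barrier k₂ = √(2m(E − U))/ℏ = 3.950, k₂L = 9.005.
T = [1 + U² sin²(k₂L) / (4E(E − U))]⁻¹ = 1/1.057 = 0.946.

T = 0.946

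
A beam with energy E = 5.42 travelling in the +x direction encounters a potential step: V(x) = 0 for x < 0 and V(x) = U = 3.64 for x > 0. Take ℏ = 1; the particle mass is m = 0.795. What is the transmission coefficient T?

On each side the TISE gives plane waves with k = √(2m(E − V))/ℏ: k₁ = √(2·0.795·5.42) = 2.936, k₂ = √(2·0.795·1.78) = 1.682.
Matching ψ and ψ′ at x = 0 gives r = (k₁ − k₂)/(k₁ + k₂), so R = r² = 0.07366 and T = 1 − R = 0.9263.

T = 0.926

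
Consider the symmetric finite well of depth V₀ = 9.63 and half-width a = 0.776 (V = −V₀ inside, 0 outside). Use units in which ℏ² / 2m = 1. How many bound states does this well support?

The dimensionless depth is z₀ = a√(2mV₀)/ℏ = 0.776 × √(9.630) = 2.408.
A new bound state (alternating even/odd) appears each time z₀ passes a multiple of π/2, so N = ⌊2z₀/π⌋ + 1 = ⌊1.533⌋ + 1 = 2.

N = 2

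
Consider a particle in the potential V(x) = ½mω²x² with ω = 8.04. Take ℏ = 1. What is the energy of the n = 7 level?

The oscillator eigenvalues are E_n = ℏω(n + ½), so E_7 = 8.04 × 7.5 = 60.30.

E = 60.3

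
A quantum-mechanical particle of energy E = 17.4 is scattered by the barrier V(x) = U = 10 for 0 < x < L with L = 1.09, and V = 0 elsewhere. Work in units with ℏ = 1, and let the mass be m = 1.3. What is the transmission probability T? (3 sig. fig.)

E > U: inside the barrier k₂ = √(2m(E − U))/ℏ = 4.386, k₂L = 4.781.
T = [1 + U² sin²(k₂L) / (4E(E − U))]⁻¹ = 1/1.193 = 0.838.

T = 0.838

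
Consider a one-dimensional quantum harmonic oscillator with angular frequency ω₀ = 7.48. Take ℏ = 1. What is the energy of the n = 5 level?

Using E_n = (n + ½)ℏω₀: E_5 = 5.5 × 7.48 = 41.14.

E = 41.1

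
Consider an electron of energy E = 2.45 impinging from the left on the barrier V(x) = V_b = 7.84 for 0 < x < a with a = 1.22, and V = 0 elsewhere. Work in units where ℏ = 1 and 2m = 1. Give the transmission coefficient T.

E < V_b: inside the barrier ψ ∝ e^{±κx} with κ = √(2m(V_b − E))/ℏ = 2.322.
κa = 2.832, sinh(κa) = 8.464.
Matching ψ, ψ′ at both faces gives T = [1 + V_b² sinh²(κa) / (4E(V_b − E))]⁻¹ = 1/84.35 = 0.0119.

T = 0.0119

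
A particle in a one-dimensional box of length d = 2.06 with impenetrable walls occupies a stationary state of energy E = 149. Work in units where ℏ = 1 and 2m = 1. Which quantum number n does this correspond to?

n = 8

From E_n = n²π²ℏ²/(2md²) invert to n = √(2md²E)/(πℏ).
n = (2.06/π) × √(2 × 0.5 × 149) = 8.004 → n = 8.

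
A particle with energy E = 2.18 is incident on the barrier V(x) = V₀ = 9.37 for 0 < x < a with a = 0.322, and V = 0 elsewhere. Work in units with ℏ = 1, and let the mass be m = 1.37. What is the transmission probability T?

E < V₀: inside the barrier ψ ∝ e^{±κx} with κ = √(2m(V₀ − E))/ℏ = 4.439.
κa = 1.429, sinh(κa) = 1.968.
The exact tunnelling result is T⁻¹ = 1 + V₀² sinh²(κa) / [4E(V₀ − E)] = 6.423, so T = 0.156.

T = 0.156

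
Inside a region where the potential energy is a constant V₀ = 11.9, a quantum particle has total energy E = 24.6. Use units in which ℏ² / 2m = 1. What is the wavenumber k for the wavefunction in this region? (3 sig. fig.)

k = 3.56

With E > V₀ the solution is oscillatory, ψ ∝ e^{±ikx} with k = √(2m(E − V₀))/ℏ.
k = √(2 × 0.5 × 12.7) = 3.564.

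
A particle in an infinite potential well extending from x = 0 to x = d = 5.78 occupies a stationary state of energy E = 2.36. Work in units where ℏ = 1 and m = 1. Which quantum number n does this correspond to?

n = 4

From E_n = n²π²ℏ²/(2md²) invert to n = √(2md²E)/(πℏ).
n = (5.78/π) × √(2 × 1 × 2.36) = 3.997 → n = 4.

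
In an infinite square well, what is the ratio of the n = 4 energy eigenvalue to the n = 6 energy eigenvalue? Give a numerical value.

Since E_n ∝ n², the ratio is (4/6)² = 0.444444.

0.444444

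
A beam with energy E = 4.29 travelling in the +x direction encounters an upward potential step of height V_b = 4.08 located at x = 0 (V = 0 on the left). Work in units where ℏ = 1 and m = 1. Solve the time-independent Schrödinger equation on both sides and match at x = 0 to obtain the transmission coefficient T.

On each side the TISE gives plane waves with k = √(2m(E − V))/ℏ: k₁ = √(2·1·4.29) = 2.929, k₂ = √(2·1·0.21) = 0.6481.
Continuity of ψ and ψ′ at the step yields the reflection amplitude r = (k₁ − k₂)/(k₁ + k₂) = 0.6377; thus R = |r|² = 0.4066, T = 0.5934.

T = 0.593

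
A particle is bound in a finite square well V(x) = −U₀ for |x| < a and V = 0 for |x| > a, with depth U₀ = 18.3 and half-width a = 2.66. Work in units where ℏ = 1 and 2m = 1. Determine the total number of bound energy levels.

The dimensionless depth is z₀ = a√(2mU₀)/ℏ = 2.66 × √(18.30) = 11.38.
The even/odd transcendental equations gain one root per π/2 in z₀, giving N = 1 + ⌊2z₀/π⌋ = 1 + ⌊7.244⌋ = 8.

N = 8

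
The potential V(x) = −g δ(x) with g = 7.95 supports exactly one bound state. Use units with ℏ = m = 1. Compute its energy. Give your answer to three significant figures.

The bound state is ψ(x) = √κ e^{−κ|x|}. The derivative jump ψ'(0⁺) − ψ'(0⁻) = −(2mg/ℏ²)ψ(0) fixes κ = mg/ℏ² = 7.950.
Then E = −ℏ²κ²/(2m) = −mg²/(2ℏ²) = -31.60.

E = -31.6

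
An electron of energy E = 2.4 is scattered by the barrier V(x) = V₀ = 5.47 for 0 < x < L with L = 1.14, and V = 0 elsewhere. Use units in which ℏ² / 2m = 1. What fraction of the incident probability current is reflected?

R = 0.930

Since E < V₀ the interior solution is evanescent with decay constant κ = √(2m(V₀ − E))/ℏ = 1.752.
κL = 1.997, sinh(κL) = 3.617.
The exact tunnelling result is T⁻¹ = 1 + V₀² sinh²(κL) / [4E(V₀ − E)] = 14.28, so T = 0.0700.
R = 1 − T = 0.930.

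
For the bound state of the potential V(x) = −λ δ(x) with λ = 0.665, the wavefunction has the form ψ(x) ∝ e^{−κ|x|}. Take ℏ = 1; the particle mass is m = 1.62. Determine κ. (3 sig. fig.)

Integrate −(ℏ²/2m)ψ'' − λδ(x)ψ = Eψ from −ε to +ε: the ψ'' term gives ψ'(0⁺) − ψ'(0⁻) and the δ term gives −(2mλ/ℏ²)ψ(0).
With ψ ∝ e^{−κ|x|} this yields −2κ = −2mλ/ℏ², so κ = mλ/ℏ² = 1.077.

κ = 1.08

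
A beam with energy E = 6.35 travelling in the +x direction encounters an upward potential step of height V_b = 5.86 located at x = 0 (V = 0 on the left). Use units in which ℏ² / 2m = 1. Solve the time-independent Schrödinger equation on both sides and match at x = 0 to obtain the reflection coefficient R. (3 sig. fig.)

R = 0.319

The wavenumbers are k₁ = √(2mE)/ℏ = 2.520 on the left and k₂ = √(2m(E − V_b))/ℏ = 0.7000 on the right.
Matching ψ and ψ′ at x = 0 gives r = (k₁ − k₂)/(k₁ + k₂), so R = r² = 0.3195 and T = 1 − R = 0.6805.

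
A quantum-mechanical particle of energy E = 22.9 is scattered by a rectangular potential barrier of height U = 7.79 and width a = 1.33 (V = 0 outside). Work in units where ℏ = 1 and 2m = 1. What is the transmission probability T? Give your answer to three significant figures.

T = 0.966

Above the barrier the interior wavenumber is k₂ = √(2m(E − U))/ℏ = 3.887, giving phase k₂a = 5.170.
Matching at both interfaces gives T⁻¹ = 1 + U² sin²(k₂a) / [4E(E − U)] = 1.035, hence T = 0.966.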